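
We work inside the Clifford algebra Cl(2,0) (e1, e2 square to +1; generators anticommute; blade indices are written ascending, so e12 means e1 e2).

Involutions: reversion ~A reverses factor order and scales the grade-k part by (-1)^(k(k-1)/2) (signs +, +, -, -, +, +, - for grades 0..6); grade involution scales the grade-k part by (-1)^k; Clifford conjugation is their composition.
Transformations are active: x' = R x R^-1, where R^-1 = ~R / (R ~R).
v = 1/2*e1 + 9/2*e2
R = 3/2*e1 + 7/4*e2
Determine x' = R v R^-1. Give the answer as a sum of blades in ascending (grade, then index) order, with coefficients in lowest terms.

~R = 3/2*e1 + 7/4*e2, and R ~R = 85/16, so R^-1 = ~R / (85/16).
R v = 69/8 + 47/8*e12
Answer: 743/170*e1 + 201/170*e2


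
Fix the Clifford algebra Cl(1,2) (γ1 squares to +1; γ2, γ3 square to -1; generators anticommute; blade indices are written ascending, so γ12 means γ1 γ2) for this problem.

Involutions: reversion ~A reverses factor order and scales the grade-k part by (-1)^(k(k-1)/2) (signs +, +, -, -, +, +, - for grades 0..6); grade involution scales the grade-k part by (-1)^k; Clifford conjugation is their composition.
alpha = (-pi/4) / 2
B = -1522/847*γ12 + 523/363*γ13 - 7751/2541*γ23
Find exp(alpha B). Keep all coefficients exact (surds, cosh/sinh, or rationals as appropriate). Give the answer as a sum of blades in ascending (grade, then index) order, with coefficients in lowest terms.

B^2 term by term: the squares give (-1522/847)^2*(γ12)^2 + (523/363)^2*(γ13)^2 + (-7751/2541)^2*(γ23)^2 = 2316484/717409*(+1) + 273529/131769*(+1) + 60078001/6456681*(-1) = -4 (each basis 2-blade squares to minus the product of its generators' squares); cross terms between blades sharing an index anticommute and cancel. So B^2 = -4.
B^2 = -4 — B^2 < 0, so the exponential closes trigonometrically: l = 2, alpha*l = -pi/4, so exp(alpha B) = cos(-pi/4) + (sin(-pi/4)/2)*B = sqrt(2)/2 + (-sqrt(2)/4)*B.
Answer: sqrt(2)/2 + 761*sqrt(2)/1694*γ12 - 523*sqrt(2)/1452*γ13 + 7751*sqrt(2)/10164*γ23


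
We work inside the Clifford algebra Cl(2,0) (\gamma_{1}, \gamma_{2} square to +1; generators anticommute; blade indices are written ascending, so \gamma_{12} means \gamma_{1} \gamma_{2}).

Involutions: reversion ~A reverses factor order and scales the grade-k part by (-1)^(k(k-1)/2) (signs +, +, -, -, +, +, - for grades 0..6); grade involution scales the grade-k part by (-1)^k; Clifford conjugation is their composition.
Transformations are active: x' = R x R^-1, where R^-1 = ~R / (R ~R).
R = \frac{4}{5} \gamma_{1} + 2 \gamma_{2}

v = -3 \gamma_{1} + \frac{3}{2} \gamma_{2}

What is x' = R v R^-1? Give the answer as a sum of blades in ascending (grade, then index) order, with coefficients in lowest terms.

~R = \frac{4}{5} \gamma_{1} + 2 \gamma_{2}, and R ~R = \frac{116}{25}, so R^-1 = ~R / (\frac{116}{25}).
R v = \frac{3}{5} + \frac{36}{5} \gamma_{12}
Answer: \frac{93}{29} \gamma_{1} - \frac{57}{58} \gamma_{2}


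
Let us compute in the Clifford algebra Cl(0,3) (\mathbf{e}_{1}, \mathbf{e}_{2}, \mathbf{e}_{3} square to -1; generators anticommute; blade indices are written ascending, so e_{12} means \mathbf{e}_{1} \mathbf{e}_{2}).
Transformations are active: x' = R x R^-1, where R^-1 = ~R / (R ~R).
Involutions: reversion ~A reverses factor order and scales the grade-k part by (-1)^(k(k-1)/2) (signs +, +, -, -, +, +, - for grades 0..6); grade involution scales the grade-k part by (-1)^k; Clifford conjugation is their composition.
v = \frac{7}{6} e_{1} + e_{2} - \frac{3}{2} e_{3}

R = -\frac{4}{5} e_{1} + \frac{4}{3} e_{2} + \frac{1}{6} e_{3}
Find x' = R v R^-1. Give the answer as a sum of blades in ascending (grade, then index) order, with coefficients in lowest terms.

~R = -\frac{4}{5} e_{1} + \frac{4}{3} e_{2} + \frac{1}{6} e_{3}, and R ~R = -\frac{2201}{900}, so R^-1 = ~R / (-\frac{2201}{900}).
R v = -\frac{3}{20} - \frac{106}{45} e_{12} + \frac{181}{180} e_{13} - \frac{13}{6} e_{23}
Answer: -\frac{16703}{13206} e_{1} - \frac{1841}{2201} e_{2} + \frac{6693}{4402} e_{3}


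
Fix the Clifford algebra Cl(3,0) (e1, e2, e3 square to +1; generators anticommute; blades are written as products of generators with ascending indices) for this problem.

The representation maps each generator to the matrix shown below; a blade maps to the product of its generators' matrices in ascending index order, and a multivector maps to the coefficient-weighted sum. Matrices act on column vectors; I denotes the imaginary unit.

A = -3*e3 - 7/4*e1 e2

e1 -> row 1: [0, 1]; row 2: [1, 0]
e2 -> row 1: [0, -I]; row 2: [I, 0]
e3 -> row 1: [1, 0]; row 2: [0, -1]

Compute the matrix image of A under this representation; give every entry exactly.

Bivector images (products of the table entries): rho(e1 e2) = rho(e1)rho(e2) = row 1: [I, 0]; row 2: [0, -I].
M = (-3)*rho(e3) + (-7/4)*rho(e1 e2), summed entrywise:
Answer: row 1: [-3 - 7*I/4, 0]; row 2: [0, 3 + 7*I/4]


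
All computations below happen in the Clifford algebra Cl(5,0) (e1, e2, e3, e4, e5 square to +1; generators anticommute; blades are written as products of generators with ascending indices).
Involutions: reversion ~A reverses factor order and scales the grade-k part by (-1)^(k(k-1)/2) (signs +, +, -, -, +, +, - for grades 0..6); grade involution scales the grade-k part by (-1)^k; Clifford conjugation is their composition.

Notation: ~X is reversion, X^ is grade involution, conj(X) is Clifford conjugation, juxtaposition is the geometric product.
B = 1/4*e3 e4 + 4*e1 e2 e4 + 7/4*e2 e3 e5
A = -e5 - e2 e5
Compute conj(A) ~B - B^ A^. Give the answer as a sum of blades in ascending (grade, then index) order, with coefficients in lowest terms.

first term: -7/4*e3 - 7/4*e2 e3 - 4*e1 e4 e5 - 1/4*e3 e4 e5 + 4*e1 e2 e4 e5 - 1/4*e2 e3 e4 e5
second term: 7/4*e3 - 7/4*e2 e3 - 4*e1 e4 e5 + 1/4*e3 e4 e5 - 4*e1 e2 e4 e5 - 1/4*e2 e3 e4 e5
Answer: -7/2*e3 - 1/2*e3 e4 e5 + 8*e1 e2 e4 e5


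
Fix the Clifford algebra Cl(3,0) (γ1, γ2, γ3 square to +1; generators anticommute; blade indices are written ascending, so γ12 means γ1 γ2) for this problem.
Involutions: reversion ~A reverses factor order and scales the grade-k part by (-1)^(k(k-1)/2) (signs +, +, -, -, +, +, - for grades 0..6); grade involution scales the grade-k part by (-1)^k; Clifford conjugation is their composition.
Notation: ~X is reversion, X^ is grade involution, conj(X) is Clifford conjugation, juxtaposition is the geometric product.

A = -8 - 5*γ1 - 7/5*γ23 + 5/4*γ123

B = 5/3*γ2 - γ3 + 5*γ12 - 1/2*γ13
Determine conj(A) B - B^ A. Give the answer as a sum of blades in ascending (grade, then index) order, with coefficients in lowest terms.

first term: 1157/120*γ2 - 37/12*γ3 - 2017/60*γ12 - 121/12*γ13
second term: 4693/120*γ2 - 173/12*γ3 - 2867/60*γ12 + 49/12*γ13
Answer: -442/15*γ2 + 34/3*γ3 + 85/6*γ12 - 85/6*γ13


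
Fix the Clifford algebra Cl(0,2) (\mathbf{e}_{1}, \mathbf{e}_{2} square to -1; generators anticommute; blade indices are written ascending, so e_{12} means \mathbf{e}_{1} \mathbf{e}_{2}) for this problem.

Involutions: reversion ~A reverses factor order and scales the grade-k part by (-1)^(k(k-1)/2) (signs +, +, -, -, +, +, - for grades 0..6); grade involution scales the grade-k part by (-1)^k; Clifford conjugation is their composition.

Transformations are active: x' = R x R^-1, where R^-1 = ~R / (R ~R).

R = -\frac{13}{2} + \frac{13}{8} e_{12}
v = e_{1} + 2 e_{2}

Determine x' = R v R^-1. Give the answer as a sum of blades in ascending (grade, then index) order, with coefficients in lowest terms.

~R = -\frac{13}{2} - \frac{13}{8} e_{12}, and R ~R = \frac{2873}{64}, so R^-1 = ~R / (\frac{2873}{64}).
R v = -\frac{39}{4} e_{1} - \frac{91}{8} e_{2}
Answer: \frac{31}{17} e_{1} + \frac{22}{17} e_{2}


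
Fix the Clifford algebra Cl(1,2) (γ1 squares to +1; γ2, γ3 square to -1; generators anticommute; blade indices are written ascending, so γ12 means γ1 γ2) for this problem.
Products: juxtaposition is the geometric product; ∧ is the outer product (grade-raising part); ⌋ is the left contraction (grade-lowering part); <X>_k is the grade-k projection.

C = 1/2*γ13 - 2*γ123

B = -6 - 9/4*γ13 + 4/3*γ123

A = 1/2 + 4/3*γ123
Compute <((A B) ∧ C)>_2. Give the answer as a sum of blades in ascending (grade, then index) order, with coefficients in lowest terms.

step 1: -43/9 + 3*γ2 - 9/8*γ13 - 22/3*γ123
step 2: -43/18*γ13 + 145/18*γ123
step 3: -43/18*γ13
Answer: -43/18*γ13


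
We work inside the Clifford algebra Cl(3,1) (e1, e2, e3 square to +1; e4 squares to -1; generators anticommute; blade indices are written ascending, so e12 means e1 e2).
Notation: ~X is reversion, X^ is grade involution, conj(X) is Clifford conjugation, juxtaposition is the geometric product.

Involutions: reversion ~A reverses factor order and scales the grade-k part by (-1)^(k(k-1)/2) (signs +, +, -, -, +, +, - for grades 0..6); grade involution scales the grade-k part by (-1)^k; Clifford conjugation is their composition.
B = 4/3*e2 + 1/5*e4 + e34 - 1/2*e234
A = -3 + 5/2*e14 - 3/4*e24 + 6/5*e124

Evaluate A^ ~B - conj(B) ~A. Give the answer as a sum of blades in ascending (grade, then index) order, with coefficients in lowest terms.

first term: -1/2*e1 - 77/20*e2 + 3/8*e3 + 2/5*e4 + 6/25*e12 - 19/10*e13 + 8/5*e14 + 3/4*e23 + 3*e34 - 1/20*e123 - 10/3*e124 - 3/2*e234
second term: 1/2*e1 + 77/20*e2 + 3/8*e3 - 2/5*e4 - 6/25*e12 - 19/10*e13 - 8/5*e14 + 3/4*e23 + 3*e34 + 1/20*e123 - 10/3*e124 + 3/2*e234
Answer: -e1 - 77/10*e2 + 4/5*e4 + 12/25*e12 + 16/5*e14 - 1/10*e123 - 3*e234


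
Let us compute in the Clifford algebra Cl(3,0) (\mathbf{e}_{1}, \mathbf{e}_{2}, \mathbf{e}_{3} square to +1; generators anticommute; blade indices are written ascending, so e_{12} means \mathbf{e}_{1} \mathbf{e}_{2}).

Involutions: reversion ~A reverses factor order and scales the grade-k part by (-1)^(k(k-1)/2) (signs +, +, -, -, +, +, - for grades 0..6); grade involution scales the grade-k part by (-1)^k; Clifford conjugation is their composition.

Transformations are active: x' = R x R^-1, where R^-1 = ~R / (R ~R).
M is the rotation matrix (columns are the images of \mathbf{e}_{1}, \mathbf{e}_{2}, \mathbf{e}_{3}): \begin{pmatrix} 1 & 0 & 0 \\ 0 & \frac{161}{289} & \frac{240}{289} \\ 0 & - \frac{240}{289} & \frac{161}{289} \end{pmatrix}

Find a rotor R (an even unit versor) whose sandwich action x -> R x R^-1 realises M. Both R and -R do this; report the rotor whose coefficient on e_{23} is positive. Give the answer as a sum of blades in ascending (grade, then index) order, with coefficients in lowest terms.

Method: write R = a + b12*e_{12} + b13*e_{13} + b23*e_{23} with a^2 + b12^2 + b13^2 + b23^2 = 1 (so R^-1 = ~R). Expanding the columns R e_j ~R gives tr M = 4a^2 - 1 and, from the antisymmetric part, M21 - M12 = -4a*b12, M13 - M31 = 4a*b13, M32 - M23 = -4a*b23.
Here tr M = \frac{611}{289}, so a^2 = (1 + tr M)/4 = \frac{225}{289} and a = ±\frac{15}{17}. Taking a = \frac{15}{17}: M21 - M12 = 0, M13 - M31 = 0, M32 - M23 = -\frac{480}{289}, giving b12 = 0, b13 = 0, b23 = \frac{8}{17}, i.e. R = \frac{15}{17} + \frac{8}{17} e_{23}.
Its e_{23} coefficient is already positive.
Answer: \frac{15}{17} + \frac{8}{17} e_{23}. Sheet selection: the two-to-one cover makes ±R indistinguishable at the matrix level (trace \frac{611}{289}), so uniqueness comes from the required sign on e_{23}.


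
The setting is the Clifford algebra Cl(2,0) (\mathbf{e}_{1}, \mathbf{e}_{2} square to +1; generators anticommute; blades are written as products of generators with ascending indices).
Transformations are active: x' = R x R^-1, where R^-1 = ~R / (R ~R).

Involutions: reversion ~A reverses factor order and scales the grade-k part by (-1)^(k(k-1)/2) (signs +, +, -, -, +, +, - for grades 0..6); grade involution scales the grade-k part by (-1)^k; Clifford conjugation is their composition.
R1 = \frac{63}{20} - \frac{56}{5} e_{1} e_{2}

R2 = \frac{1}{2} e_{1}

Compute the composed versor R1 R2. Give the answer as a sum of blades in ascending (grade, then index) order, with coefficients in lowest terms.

Distribute over the terms of R2 (each basis-blade product reordered to ascending indices, repeated generators contracted through their squares):
R1 (\frac{1}{2} e_{1}) = \frac{63}{40} e_{1} + \frac{28}{5} e_{2}
Answer: \frac{63}{40} e_{1} + \frac{28}{5} e_{2}


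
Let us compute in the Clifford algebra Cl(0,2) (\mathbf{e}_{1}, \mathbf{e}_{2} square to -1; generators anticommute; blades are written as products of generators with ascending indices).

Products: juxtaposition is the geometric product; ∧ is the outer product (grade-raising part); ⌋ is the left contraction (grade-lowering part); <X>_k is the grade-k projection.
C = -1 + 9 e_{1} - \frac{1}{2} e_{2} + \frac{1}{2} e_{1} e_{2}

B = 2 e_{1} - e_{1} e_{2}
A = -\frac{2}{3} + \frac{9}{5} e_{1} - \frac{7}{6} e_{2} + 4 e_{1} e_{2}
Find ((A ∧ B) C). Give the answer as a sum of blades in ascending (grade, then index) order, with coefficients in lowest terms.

step 1: -\frac{4}{3} e_{1} + 3 e_{1} e_{2}
step 2: \frac{21}{2} + \frac{17}{6} e_{1} + \frac{83}{3} e_{2} - \frac{7}{3} e_{1} e_{2}
Answer: \frac{21}{2} + \frac{17}{6} e_{1} + \frac{83}{3} e_{2} - \frac{7}{3} e_{1} e_{2}


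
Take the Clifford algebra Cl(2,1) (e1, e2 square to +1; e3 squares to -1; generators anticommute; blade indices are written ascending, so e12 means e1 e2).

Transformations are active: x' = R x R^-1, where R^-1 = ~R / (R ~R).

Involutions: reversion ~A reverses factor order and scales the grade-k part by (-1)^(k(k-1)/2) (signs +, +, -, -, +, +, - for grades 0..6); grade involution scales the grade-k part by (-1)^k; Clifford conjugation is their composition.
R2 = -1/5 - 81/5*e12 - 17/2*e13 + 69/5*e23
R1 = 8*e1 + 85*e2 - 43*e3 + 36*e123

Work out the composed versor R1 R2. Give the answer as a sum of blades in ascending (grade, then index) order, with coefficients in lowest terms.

Distribute over the terms of R1 (each basis-blade product reordered to ascending indices, repeated generators contracted through their squares):
(8*e1) R2 = -8/5*e1 - 648/5*e2 - 68*e3 + 552/5*e123
(85*e2) R2 = 1377*e1 - 17*e2 + 1173*e3 + 1445/2*e123
(-43*e3) R2 = 731/2*e1 - 2967/5*e2 + 43/5*e3 + 3483/5*e123
(36*e123) R2 = 2484/5*e1 + 306*e2 + 2916/5*e3 - 36/5*e123
Summing the partial products and collecting blades:
Answer: 22377/10*e1 - 434*e2 + 8484/5*e3 + 15223/10*e123


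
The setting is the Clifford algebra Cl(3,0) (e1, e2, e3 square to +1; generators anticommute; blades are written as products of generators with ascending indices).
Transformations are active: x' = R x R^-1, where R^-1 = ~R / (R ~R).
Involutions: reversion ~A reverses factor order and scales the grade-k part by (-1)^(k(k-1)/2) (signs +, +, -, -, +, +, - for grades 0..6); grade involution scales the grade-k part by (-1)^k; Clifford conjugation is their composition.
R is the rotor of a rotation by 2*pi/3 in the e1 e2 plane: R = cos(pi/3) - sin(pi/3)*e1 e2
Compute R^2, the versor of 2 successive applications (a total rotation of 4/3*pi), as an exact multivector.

The rotor phase is half the rotation angle and phases add under composition, so 2 steps in the e1 e2 plane accumulate phase 2*(pi/3) = 2*pi/3: R^2 = cos(2*pi/3) - sin(2*pi/3)*e1 e2.
cos(2*pi/3) = -1/2 and sin(2*pi/3) = sqrt(3)/2, so R^2 = -1/2 - sqrt(3)/2*e1 e2. The net rotation is 4/3*pi; the rotor keeps the half-angle phase exactly.
Answer: -1/2 - sqrt(3)/2*e1 e2


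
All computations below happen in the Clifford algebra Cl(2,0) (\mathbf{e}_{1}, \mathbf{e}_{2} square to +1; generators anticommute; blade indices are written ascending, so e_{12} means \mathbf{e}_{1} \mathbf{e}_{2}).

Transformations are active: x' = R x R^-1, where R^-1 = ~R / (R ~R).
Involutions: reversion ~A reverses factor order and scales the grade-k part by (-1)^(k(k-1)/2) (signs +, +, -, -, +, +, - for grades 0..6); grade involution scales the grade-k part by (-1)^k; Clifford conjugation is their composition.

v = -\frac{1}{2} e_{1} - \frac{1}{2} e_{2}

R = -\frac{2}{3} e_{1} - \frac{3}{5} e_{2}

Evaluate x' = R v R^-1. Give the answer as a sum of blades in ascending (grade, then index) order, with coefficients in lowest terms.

~R = -\frac{2}{3} e_{1} - \frac{3}{5} e_{2}, and R ~R = \frac{181}{225}, so R^-1 = ~R / (\frac{181}{225}).
R v = \frac{19}{30} + \frac{1}{30} e_{12}
Answer: -\frac{199}{362} e_{1} - \frac{161}{362} e_{2}


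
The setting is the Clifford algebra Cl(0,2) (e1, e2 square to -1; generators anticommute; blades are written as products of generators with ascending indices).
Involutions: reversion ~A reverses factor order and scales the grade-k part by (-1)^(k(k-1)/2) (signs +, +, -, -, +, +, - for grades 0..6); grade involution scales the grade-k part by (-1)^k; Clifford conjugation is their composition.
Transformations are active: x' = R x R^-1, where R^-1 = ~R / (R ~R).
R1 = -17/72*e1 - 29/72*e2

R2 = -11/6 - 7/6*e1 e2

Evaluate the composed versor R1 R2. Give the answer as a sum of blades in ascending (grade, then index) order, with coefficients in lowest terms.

Distribute over the terms of R1 (each basis-blade product reordered to ascending indices, repeated generators contracted through their squares):
(-17/72*e1) R2 = 187/432*e1 - 119/432*e2
(-29/72*e2) R2 = 203/432*e1 + 319/432*e2
Summing the partial products and collecting blades:
Answer: 65/72*e1 + 25/54*e2


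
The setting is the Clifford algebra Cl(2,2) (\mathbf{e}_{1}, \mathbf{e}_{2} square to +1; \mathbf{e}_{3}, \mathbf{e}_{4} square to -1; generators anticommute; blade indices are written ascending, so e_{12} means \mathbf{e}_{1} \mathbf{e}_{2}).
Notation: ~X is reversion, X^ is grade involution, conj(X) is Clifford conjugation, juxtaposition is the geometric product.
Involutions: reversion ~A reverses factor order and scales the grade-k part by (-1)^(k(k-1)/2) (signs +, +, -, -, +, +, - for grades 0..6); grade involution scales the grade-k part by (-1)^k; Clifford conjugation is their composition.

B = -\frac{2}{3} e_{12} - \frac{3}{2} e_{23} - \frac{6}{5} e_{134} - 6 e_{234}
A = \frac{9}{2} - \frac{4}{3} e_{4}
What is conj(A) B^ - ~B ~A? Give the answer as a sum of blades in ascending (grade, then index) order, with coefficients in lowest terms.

first term: -3 e_{12} - \frac{8}{5} e_{13} - \frac{59}{4} e_{23} - \frac{8}{9} e_{124} + \frac{27}{5} e_{134} + 25 e_{234}
second term: 3 e_{12} + \frac{8}{5} e_{13} + \frac{59}{4} e_{23} - \frac{8}{9} e_{124} + \frac{27}{5} e_{134} + 25 e_{234}
Answer: -6 e_{12} - \frac{16}{5} e_{13} - \frac{59}{2} e_{23}


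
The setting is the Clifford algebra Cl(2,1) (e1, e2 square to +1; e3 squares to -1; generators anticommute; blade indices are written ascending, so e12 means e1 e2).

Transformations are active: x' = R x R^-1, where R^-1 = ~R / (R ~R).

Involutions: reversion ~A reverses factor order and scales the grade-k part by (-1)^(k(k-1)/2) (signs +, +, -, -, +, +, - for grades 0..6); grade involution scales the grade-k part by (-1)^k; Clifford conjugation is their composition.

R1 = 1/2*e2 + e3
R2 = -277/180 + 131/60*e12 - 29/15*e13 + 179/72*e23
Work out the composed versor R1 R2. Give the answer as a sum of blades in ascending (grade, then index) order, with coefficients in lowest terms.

Distribute over the terms of R1 (each basis-blade product reordered to ascending indices, repeated generators contracted through their squares):
(1/2*e2) R2 = -131/120*e1 - 277/360*e2 + 179/144*e3 + 29/30*e123
(e3) R2 = -29/15*e1 + 179/72*e2 - 277/180*e3 + 131/60*e123
Summing the partial products and collecting blades:
Answer: -121/40*e1 + 103/60*e2 - 71/240*e3 + 63/20*e123


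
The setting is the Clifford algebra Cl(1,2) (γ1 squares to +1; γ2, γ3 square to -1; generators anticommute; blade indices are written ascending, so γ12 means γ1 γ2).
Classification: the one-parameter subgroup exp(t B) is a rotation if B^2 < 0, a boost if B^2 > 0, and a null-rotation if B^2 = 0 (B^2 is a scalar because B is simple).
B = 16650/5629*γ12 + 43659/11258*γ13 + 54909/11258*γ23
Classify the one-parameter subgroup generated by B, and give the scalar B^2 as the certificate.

B^2 term by term: the squares give (16650/5629)^2*(γ12)^2 + (43659/11258)^2*(γ13)^2 + (54909/11258)^2*(γ23)^2 = 277222500/31685641*(+1) + 1906108281/126742564*(+1) + 3014998281/126742564*(-1) = 0 (each basis 2-blade squares to minus the product of its generators' squares); cross terms between blades sharing an index anticommute and cancel. So B^2 = 0.
Answer: null-rotation, certificate B^2 = 0. Check the certificate: B^2 = 0, and that sign is decisive whatever form B takes.


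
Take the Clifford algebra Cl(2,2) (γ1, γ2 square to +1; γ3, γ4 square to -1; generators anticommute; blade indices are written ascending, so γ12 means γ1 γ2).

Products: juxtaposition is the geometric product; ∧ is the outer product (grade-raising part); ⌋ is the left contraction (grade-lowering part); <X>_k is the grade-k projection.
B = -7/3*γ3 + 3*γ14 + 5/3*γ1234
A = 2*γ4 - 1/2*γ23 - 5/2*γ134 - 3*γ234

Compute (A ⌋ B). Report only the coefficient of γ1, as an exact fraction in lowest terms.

step 1: γ1 + 25/6*γ2 - 5/6*γ14 + 10/3*γ123
Answer: 1


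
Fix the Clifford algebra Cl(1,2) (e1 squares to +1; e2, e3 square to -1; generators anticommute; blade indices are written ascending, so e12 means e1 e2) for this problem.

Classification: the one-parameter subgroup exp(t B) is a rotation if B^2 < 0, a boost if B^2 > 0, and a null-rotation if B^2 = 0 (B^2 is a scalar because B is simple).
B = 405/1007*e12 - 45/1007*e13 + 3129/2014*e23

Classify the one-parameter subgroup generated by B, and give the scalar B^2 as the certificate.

B^2 term by term: the squares give (405/1007)^2*(e12)^2 + (-45/1007)^2*(e13)^2 + (3129/2014)^2*(e23)^2 = 164025/1014049*(+1) + 2025/1014049*(+1) + 9790641/4056196*(-1) = -9/4 (each basis 2-blade squares to minus the product of its generators' squares); cross terms between blades sharing an index anticommute and cancel. So B^2 = -9/4.
Answer: rotation, certificate B^2 = -9/4. Why this suffices: the scalar -9/4 survives any versor conjugation, so its sign alone determines the class however B is presented.


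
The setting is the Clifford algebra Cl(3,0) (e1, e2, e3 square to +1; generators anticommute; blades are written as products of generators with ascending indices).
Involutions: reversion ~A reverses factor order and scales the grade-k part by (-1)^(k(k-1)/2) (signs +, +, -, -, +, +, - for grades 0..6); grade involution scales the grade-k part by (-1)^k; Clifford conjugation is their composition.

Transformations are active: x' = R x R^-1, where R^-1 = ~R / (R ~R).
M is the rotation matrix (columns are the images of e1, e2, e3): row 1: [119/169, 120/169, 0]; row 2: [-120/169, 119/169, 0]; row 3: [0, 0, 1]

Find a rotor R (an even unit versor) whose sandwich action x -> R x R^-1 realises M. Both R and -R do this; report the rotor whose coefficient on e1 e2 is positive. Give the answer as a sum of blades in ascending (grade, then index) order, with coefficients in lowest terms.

Method: write R = a + b12*e1 e2 + b13*e1 e3 + b23*e2 e3 with a^2 + b12^2 + b13^2 + b23^2 = 1 (so R^-1 = ~R). Expanding the columns R e_j ~R gives tr M = 4a^2 - 1 and, from the antisymmetric part, M21 - M12 = -4a*b12, M13 - M31 = 4a*b13, M32 - M23 = -4a*b23.
Here tr M = 407/169, so a^2 = (1 + tr M)/4 = 144/169 and a = ±12/13. Taking a = 12/13: M21 - M12 = -240/169, M13 - M31 = 0, M32 - M23 = 0, giving b12 = 5/13, b13 = 0, b23 = 0, i.e. R = 12/13 + 5/13*e1 e2.
Its e1 e2 coefficient is already positive.
Answer: 12/13 + 5/13*e1 e2. Recall the cover is two-to-one: with M of trace 407/169, both preimages act alike, and the stated e1 e2 sign chooses the sheet.


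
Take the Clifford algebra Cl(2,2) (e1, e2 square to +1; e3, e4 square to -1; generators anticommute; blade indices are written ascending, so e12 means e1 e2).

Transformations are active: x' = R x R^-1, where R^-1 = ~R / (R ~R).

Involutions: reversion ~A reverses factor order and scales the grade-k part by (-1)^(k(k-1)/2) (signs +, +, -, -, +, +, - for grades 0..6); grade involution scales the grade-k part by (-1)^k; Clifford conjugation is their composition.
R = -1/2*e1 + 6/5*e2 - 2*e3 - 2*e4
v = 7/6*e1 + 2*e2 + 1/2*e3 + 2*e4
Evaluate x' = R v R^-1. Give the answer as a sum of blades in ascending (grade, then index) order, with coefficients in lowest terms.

~R = -1/2*e1 + 6/5*e2 - 2*e3 - 2*e4, and R ~R = -631/100, so R^-1 = ~R / (-631/100).
R v = 409/60 - 12/5*e12 + 25/12*e13 + 4/3*e14 + 23/5*e23 + 32/5*e24 - 3*e34
Answer: -109/1262*e1 - 2898/631*e2 + 14467/3786*e3 + 4394/1893*e4


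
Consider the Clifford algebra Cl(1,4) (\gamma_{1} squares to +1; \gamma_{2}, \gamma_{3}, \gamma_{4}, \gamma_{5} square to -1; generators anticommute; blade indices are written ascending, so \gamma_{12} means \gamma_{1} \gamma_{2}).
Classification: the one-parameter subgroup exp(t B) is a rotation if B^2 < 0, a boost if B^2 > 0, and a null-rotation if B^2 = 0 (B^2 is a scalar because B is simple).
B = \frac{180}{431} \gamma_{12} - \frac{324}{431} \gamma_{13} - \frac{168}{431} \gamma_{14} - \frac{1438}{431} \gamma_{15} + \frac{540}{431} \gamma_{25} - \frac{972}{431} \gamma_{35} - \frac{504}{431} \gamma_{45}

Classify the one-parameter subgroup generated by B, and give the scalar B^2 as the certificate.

B^2 term by term: the squares give (\frac{180}{431})^2*(\gamma_{12})^2 + (-\frac{324}{431})^2*(\gamma_{13})^2 + (-\frac{168}{431})^2*(\gamma_{14})^2 + (-\frac{1438}{431})^2*(\gamma_{15})^2 + (\frac{540}{431})^2*(\gamma_{25})^2 + (-\frac{972}{431})^2*(\gamma_{35})^2 + (-\frac{504}{431})^2*(\gamma_{45})^2 = \frac{32400}{185761}*(+1) + \frac{104976}{185761}*(+1) + \frac{28224}{185761}*(+1) + \frac{2067844}{185761}*(+1) + \frac{291600}{185761}*(-1) + \frac{944784}{185761}*(-1) + \frac{254016}{185761}*(-1) = 4 (each basis 2-blade squares to minus the product of its generators' squares); cross terms between blades sharing an index anticommute and cancel; the commuting (index-disjoint) pairs give grade-4 terms 2*c*c'*(blade product), which cancel blade by blade — \gamma_{1235}: -\frac{349920}{185761} + \frac{349920}{185761} = 0; \gamma_{1245}: -\frac{181440}{185761} + \frac{181440}{185761} = 0; \gamma_{1345}: \frac{326592}{185761} - \frac{326592}{185761} = 0 — confirming B is simple. So B^2 = 4.
Answer: boost, certificate B^2 = 4. Because 4 is invariant under every versor sandwich, the classification follows from its sign alone.


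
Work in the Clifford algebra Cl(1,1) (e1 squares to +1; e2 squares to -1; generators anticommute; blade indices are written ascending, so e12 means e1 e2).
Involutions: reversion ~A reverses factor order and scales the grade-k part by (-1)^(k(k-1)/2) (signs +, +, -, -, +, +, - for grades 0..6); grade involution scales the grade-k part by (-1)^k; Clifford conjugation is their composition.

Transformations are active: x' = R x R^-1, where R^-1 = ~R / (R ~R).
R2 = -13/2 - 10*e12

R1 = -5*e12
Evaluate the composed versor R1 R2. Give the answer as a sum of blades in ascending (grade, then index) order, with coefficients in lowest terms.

Distribute over the terms of R1 (each basis-blade product reordered to ascending indices, repeated generators contracted through their squares):
(-5*e12) R2 = 50 + 65/2*e12
Answer: 50 + 65/2*e12


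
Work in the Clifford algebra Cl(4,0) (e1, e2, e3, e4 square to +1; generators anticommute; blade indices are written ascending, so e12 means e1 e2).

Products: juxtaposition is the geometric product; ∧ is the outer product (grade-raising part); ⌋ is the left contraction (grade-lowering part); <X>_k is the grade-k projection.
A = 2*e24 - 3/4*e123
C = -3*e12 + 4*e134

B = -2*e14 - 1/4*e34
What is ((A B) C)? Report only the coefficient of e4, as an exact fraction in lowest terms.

step 1: -4*e12 + 1/2*e23 + 3/16*e124 + 3/2*e234
step 2: -12 + 9/16*e4 + 6*e12 + 3/2*e13 - 3/4*e23 + 2*e124 + 9/2*e134 + 16*e234
Answer: 9/16


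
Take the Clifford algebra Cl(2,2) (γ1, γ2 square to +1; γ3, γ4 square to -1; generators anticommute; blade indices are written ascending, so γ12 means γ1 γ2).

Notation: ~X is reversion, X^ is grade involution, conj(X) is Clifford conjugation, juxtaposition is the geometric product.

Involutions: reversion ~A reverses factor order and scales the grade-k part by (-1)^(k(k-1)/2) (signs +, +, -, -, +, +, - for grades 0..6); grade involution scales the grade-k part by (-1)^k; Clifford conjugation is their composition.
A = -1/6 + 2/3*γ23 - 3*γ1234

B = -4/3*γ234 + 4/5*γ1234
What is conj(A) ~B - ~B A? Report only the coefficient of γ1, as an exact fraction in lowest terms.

first term: -12/5 + 4*γ1 - 8/9*γ4 - 8/15*γ14 - 2/9*γ234 - 2/15*γ1234
second term: -12/5 - 4*γ1 + 8/9*γ4 + 8/15*γ14 - 2/9*γ234 - 2/15*γ1234
Answer: 8


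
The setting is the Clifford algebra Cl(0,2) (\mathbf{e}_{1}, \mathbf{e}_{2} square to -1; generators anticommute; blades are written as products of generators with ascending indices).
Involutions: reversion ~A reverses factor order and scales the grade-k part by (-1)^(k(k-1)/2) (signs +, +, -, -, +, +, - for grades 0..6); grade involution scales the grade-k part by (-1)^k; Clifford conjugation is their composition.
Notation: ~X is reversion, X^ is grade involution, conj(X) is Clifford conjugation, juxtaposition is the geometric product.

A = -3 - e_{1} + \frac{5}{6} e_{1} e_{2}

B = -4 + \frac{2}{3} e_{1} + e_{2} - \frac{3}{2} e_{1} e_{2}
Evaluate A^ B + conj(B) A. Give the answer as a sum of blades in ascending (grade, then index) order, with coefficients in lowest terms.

first term: \frac{151}{12} - \frac{41}{6} e_{1} - \frac{17}{18} e_{2} + \frac{13}{6} e_{1} e_{2}
second term: \frac{121}{12} + \frac{31}{6} e_{1} + \frac{37}{18} e_{2} - \frac{53}{6} e_{1} e_{2}
Answer: \frac{68}{3} - \frac{5}{3} e_{1} + \frac{10}{9} e_{2} - \frac{20}{3} e_{1} e_{2}


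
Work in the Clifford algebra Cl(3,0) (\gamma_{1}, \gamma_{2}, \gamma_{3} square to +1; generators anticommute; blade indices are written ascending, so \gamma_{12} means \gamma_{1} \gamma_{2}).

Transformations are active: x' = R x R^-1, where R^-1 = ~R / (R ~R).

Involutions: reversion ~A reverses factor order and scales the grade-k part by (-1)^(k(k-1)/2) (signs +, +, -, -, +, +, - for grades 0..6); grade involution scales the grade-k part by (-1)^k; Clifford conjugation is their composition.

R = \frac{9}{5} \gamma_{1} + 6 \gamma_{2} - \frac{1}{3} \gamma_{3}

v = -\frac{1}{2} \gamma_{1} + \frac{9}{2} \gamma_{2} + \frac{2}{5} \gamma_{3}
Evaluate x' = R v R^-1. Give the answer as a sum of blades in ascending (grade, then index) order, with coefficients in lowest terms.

~R = \frac{9}{5} \gamma_{1} + 6 \gamma_{2} - \frac{1}{3} \gamma_{3}, and R ~R = \frac{8854}{225}, so R^-1 = ~R / (\frac{8854}{225}).
R v = \frac{779}{30} + \frac{111}{10} \gamma_{12} + \frac{83}{150} \gamma_{13} + \frac{39}{10} \gamma_{23}
Answer: \frac{670}{233} \gamma_{1} + \frac{1593}{466} \gamma_{2} - \frac{1957}{2330} \gamma_{3}


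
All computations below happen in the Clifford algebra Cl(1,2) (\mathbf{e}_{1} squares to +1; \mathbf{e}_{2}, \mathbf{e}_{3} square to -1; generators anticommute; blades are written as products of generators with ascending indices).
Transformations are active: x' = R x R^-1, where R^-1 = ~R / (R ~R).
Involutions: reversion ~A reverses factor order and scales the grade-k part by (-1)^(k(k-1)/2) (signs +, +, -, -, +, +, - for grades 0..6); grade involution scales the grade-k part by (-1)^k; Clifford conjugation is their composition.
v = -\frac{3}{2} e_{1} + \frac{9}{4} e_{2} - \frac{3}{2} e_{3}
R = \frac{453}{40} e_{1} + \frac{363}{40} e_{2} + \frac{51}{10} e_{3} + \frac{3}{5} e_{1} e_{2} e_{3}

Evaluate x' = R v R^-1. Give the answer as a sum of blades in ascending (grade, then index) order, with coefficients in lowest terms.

~R = \frac{453}{40} e_{1} + \frac{363}{40} e_{2} + \frac{51}{10} e_{3} - \frac{3}{5} e_{1} e_{2} e_{3}, and R ~R = \frac{81}{4}, so R^-1 = ~R / (\frac{81}{4}).
R v = -\frac{4761}{160} + \frac{6399}{160} e_{1} e_{2} - \frac{639}{80} e_{1} e_{3} - \frac{2079}{80} e_{2} e_{3}
Answer: -\frac{3199}{96} e_{1} - \frac{4703}{160} e_{2} - \frac{1903}{120} e_{3}


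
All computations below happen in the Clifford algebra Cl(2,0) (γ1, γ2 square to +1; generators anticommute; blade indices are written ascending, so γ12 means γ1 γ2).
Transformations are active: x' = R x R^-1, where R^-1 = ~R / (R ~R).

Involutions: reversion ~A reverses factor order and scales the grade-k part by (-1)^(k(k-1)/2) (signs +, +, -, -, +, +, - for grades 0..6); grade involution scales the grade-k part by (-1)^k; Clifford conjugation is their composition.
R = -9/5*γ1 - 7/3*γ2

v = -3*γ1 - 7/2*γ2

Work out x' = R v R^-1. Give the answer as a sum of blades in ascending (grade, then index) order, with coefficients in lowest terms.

~R = -9/5*γ1 - 7/3*γ2, and R ~R = 1954/225, so R^-1 = ~R / (1954/225).
R v = 407/30 - 7/10*γ12
Answer: -5127/1954*γ1 - 3703/977*γ2


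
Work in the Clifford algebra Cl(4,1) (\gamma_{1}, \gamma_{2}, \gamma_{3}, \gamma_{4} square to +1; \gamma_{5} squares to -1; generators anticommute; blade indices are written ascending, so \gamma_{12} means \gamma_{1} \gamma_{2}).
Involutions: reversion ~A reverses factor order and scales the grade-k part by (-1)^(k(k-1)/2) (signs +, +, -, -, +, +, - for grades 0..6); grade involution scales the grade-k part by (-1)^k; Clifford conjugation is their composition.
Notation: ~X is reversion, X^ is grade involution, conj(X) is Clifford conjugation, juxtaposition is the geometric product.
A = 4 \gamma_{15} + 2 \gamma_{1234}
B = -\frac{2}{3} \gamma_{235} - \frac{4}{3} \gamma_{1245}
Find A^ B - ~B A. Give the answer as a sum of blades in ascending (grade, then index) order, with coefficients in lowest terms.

first term: -\frac{16}{3} \gamma_{24} + \frac{8}{3} \gamma_{35} + \frac{8}{3} \gamma_{123} + \frac{4}{3} \gamma_{145}
second term: -\frac{16}{3} \gamma_{24} - \frac{8}{3} \gamma_{35} + \frac{8}{3} \gamma_{123} - \frac{4}{3} \gamma_{145}
Answer: \frac{16}{3} \gamma_{35} + \frac{8}{3} \gamma_{145}


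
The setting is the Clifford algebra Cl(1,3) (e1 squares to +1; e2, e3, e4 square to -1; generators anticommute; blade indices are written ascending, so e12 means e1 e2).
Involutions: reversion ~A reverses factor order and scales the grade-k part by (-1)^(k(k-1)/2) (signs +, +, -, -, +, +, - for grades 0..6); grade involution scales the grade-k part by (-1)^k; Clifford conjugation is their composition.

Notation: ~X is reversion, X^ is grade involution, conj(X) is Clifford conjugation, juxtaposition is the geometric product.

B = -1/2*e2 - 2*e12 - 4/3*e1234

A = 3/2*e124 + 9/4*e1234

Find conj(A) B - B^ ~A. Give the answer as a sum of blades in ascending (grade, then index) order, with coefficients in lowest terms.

first term: 3 - 2*e3 - 3*e4 - 3/4*e14 - 9/2*e34 + 9/8*e134
second term: 3 - 2*e3 + 3*e4 - 3/4*e14 - 9/2*e34 + 9/8*e134
Answer: -6*e4


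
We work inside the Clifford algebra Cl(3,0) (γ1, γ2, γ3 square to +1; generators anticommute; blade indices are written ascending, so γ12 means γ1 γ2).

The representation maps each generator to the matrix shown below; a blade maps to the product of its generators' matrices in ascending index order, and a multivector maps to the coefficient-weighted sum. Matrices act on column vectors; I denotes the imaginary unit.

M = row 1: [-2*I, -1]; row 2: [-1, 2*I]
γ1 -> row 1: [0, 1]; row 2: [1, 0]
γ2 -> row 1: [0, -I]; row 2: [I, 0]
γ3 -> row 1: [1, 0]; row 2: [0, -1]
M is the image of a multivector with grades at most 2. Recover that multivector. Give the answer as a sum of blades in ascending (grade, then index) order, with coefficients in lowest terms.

Method: 1, rho(γ1), rho(γ2), rho(γ3) form a trace-orthogonal basis of the 2x2 complex matrices (tr(X Y) = 2 if X = Y, else 0), so M = m0*1 + m1*rho(γ1) + m2*rho(γ2) + m3*rho(γ3) with m0 = tr(M)/2 = 0, m1 = tr(M rho(γ1))/2 = -1, m2 = tr(M rho(γ2))/2 = 0, m3 = tr(M rho(γ3))/2 = -2*I.
Multiplying table entries, the bivector images are rho(γ12) = I*rho(γ3), rho(γ13) = -I*rho(γ2), rho(γ23) = I*rho(γ1); with real blade coefficients the real parts of m0..m3 are the coefficients of 1, γ1, γ2, γ3 and the imaginary parts give the bivectors (γ23: Im m1, γ13: -Im m2, γ12: Im m3).
Answer: -γ1 - 2*γ12


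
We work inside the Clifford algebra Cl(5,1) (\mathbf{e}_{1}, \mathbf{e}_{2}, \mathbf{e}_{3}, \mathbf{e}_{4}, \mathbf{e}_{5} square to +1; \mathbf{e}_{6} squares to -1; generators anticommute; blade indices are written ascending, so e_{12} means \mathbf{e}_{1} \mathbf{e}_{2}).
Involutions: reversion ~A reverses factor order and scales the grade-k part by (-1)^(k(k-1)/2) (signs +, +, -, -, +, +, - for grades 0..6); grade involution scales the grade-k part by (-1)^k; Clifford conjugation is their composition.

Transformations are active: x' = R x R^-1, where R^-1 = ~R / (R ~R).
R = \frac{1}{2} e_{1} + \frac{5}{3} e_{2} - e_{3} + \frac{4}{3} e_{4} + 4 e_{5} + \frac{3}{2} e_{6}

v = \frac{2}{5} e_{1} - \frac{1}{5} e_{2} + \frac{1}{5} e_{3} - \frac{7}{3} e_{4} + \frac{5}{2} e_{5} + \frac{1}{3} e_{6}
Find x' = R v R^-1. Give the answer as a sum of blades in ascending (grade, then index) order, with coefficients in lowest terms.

~R = \frac{1}{2} e_{1} + \frac{5}{3} e_{2} - e_{3} + \frac{4}{3} e_{4} + 4 e_{5} + \frac{3}{2} e_{6}, and R ~R = \frac{176}{9}, so R^-1 = ~R / (\frac{176}{9}).
R v = \frac{109}{18} - \frac{23}{30} e_{12} + \frac{1}{2} e_{13} - \frac{17}{10} e_{14} - \frac{7}{20} e_{15} - \frac{13}{30} e_{16} + \frac{2}{15} e_{23} - \frac{163}{45} e_{24} + \frac{149}{30} e_{25} + \frac{77}{90} e_{26} + \frac{31}{15} e_{34} - \frac{33}{10} e_{35} - \frac{19}{30} e_{36} + \frac{38}{3} e_{45} + \frac{71}{18} e_{46} - \frac{29}{12} e_{56}
Answer: -\frac{159}{1760} e_{1} + \frac{3253}{2640} e_{2} - \frac{721}{880} e_{3} + \frac{139}{44} e_{4} - \frac{1}{44} e_{5} + \frac{629}{1056} e_{6}


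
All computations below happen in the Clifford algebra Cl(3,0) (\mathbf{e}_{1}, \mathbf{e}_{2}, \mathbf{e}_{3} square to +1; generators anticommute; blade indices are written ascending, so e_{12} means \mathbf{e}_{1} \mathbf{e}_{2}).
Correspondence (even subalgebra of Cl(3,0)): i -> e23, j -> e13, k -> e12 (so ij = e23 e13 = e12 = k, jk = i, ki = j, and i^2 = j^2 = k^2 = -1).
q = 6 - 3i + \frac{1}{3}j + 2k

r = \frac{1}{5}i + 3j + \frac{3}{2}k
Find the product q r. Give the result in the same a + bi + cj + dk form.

In blades: q = 6 + 2 e_{12} + \frac{1}{3} e_{13} - 3 e_{23}, r = \frac{3}{2} e_{12} + 3 e_{13} + \frac{1}{5} e_{23}.
Distribute q over r term by term (generator squares from the signature, products reordered to ascending indices): (6)*r = 9 e_{12} + 18 e_{13} + \frac{6}{5} e_{23}; (2 e_{12})*r = -3 + \frac{2}{5} e_{13} - 6 e_{23}; (\frac{1}{3} e_{13})*r = -1 - \frac{1}{15} e_{12} + \frac{1}{2} e_{23}; (-3 e_{23})*r = \frac{3}{5} - 9 e_{12} + \frac{9}{2} e_{13}.
Sum: -\frac{17}{5} - \frac{1}{15} e_{12} + \frac{229}{10} e_{13} - \frac{43}{10} e_{23}; translating back through the correspondence:
Answer: -\frac{17}{5} - \frac{43}{10}i + \frac{229}{10}j - \frac{1}{15}k


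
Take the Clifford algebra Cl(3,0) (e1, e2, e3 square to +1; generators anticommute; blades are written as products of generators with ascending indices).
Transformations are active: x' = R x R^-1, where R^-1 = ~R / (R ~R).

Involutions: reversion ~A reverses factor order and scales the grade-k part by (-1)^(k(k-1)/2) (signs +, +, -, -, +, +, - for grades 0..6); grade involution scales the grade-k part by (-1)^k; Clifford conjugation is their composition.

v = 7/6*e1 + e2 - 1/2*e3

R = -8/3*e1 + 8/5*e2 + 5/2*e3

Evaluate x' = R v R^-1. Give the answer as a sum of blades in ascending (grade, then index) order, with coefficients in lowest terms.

~R = -8/3*e1 + 8/5*e2 + 5/2*e3, and R ~R = 14329/900, so R^-1 = ~R / (14329/900).
R v = -497/180 - 68/15*e1 e2 - 19/12*e1 e3 - 33/10*e2 e3
Answer: -2969/12282*e1 - 3183/2047*e2 - 1503/4094*e3


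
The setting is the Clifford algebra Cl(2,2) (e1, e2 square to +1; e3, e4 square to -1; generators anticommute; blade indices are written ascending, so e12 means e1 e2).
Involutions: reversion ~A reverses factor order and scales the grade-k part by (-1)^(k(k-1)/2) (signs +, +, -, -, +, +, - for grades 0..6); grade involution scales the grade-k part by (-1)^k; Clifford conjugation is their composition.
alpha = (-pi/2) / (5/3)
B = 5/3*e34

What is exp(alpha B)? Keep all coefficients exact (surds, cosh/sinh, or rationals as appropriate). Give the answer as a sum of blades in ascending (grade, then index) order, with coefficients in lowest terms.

B^2 = (5/3)^2*(e34)^2 = 25/9*(-1) = -25/9 (a basis 2-blade squares to minus the product of its generators' squares).
B^2 = -25/9 — the series telescopes trigonometrically here: l = 5/3, alpha*l = -pi/2, so exp(alpha B) = cos(-pi/2) + (sin(-pi/2)/(5/3))*B = 0 + (-3/5)*B.
Answer: -e34
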